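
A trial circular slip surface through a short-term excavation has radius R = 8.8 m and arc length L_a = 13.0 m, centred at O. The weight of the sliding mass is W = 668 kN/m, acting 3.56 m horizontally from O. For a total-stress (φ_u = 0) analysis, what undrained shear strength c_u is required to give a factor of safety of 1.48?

FS = c_u·L_a·R / (W·d), so c_u = FS·W·d / (L_a·R).
c_u = 1.48·668·3.56 / (13.00·8.8) = 3519.6 / 114.40 = 30.77 kPa

c_u = 30.8 kPa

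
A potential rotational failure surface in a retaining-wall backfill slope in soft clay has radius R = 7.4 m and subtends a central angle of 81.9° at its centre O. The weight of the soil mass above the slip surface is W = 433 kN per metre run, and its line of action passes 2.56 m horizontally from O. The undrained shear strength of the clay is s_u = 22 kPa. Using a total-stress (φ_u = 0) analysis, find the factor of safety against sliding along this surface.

Taking moments about the centre O, the resisting moment is provided by the undrained shear strength acting along the arc:
Arc length L_a = R·θ = 7.4·(81.9°·π/180) = 7.4·1.4294 = 10.58 m
M_R = s_u·L_a·R = 22·10.58·7.4 = 1722.1 kN·m/m
M_D = W·d = 433·2.56 = 1108.5 kN·m/m
FS = M_R / M_D = 1722.1 / 1108.5 = 1.554

FS = 1.55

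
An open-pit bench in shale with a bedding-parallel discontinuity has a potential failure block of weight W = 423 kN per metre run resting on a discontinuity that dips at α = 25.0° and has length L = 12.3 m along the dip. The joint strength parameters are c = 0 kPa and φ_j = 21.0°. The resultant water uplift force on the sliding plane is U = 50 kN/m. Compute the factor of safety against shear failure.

Resolving the block weight along and normal to the plane and applying the Mohr–Coulomb strength on the joint:
N' = W cosα − U = 423·cos25.0° − 50 = 333.4 kN/m
Driving force T = W sinα = 423·sin25.0° = 178.8 kN/m
Resisting force R = c·L + N'·tanφ_j = 0·12.3 + 333.4·tan21.0° = 0.0 + 128.0 = 128.0 kN/m
FS = R / T = 128.0 / 178.8 = 0.716

FS = 0.72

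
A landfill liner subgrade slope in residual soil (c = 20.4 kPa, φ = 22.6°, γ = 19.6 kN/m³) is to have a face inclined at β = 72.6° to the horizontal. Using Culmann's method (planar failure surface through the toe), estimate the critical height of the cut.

H_c = 10.27 m

Culmann's analysis gives the critical failure plane at α_cr = (β + φ)/2 = (72.6 + 22.6)/2 = 47.6°, and the critical height
H_c = (4c/γ) · sinβ cosφ / [1 − cos(β − φ)]
    = (4·20.4/19.6) · sin72.6°·cos22.6° / [1 − cos(50.0°)]
    = 4.163 · 0.9542·0.9232 / [1 − 0.6428]
    = 4.163 · 0.8810 / 0.3572
    = 10.27 m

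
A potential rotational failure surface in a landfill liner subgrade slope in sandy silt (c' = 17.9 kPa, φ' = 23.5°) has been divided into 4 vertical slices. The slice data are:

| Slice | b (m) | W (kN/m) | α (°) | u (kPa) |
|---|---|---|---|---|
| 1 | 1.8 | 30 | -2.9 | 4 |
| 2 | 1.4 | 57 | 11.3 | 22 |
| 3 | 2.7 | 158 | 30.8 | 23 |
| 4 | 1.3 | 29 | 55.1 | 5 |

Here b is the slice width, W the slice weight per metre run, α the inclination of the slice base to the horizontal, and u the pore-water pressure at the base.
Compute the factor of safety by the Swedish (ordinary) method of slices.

Ordinary method of slices: FS = Σ[c'·Δl_i + (W_i cosα_i − u_i·Δl_i)·tanφ'] / Σ W_i sinα_i, with Δl_i = b_i / cosα_i.
Slice 1: Δl = 1.8/cos(-2.9°) = 1.802 m; N'_1 = 30·cos(-2.9°) − 4·1.802 = 22.8; c'Δl = 32.26; W sinα = -1.5
Slice 2: Δl = 1.4/cos11.3° = 1.428 m; N'_2 = 57·cos11.3° − 22·1.428 = 24.5; c'Δl = 25.56; W sinα = 11.2
Slice 3: Δl = 2.7/cos30.8° = 3.143 m; N'_3 = 158·cos30.8° − 23·3.143 = 63.4; c'Δl = 56.27; W sinα = 80.9
Slice 4: Δl = 1.3/cos55.1° = 2.272 m; N'_4 = 29·cos55.1° − 5·2.272 = 5.2; c'Δl = 40.67; W sinα = 23.8
Σc'Δl = 154.8 kN/m; ΣN' = 115.9 kN/m; ΣW sinα = 114.3 kN/m
Resisting = 154.8 + 115.9·tan23.5° = 154.8 + 50.4 = 205.1 kN/m
FS = 205.1 / 114.3 = 1.794

FS = 1.79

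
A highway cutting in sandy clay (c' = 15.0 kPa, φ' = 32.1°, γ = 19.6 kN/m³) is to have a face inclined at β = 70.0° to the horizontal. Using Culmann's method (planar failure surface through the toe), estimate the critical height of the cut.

H_c = 11.55 m

Culmann's analysis gives the critical failure plane at α_cr = (β + φ')/2 = (70.0 + 32.1)/2 = 51.0°, and the critical height
H_c = (4c'/γ) · sinβ cosφ' / [1 − cos(β − φ')]
    = (4·15.0/19.6) · sin70.0°·cos32.1° / [1 − cos(37.9°)]
    = 3.061 · 0.9397·0.8471 / [1 − 0.7891]
    = 3.061 · 0.7960 / 0.2109
    = 11.55 m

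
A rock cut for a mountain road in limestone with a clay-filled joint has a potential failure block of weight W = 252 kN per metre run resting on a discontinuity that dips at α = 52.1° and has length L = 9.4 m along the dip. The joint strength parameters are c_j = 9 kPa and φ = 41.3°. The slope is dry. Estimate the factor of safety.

FS = 1.11

Resolving the block weight along and normal to the plane and applying the Mohr–Coulomb strength on the joint:
N' = W cosα = 252·cos52.1° = 154.8 kN/m
Driving force T = W sinα = 252·sin52.1° = 198.8 kN/m
Resisting force R = c_j·L + N'·tanφ = 9·9.4 + 154.8·tan41.3° = 84.6 + 136.0 = 220.6 kN/m
FS = R / T = 220.6 / 198.8 = 1.109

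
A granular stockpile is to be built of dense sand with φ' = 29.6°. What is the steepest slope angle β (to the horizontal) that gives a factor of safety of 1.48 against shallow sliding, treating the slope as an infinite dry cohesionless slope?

For an infinite dry cohesionless slope FS = tanφ'/tanβ, so tanβ = tanφ' / FS.
tanβ = tan29.6° / 1.48 = 0.5681 / 1.48 = 0.3838
β = arctan(0.3838) = 21.00°

β = 21.0°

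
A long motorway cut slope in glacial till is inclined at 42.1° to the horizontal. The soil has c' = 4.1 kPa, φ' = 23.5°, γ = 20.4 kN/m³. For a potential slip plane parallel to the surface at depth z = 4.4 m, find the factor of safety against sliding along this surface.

FS = 0.57

For an infinite slope with a slip plane parallel to the surface (no pore pressure): FS = [c' + γz cos²β tanφ'] / [γz sinβ cosβ].
γz = 20.4·4.4 = 89.76 kN/m²
Numerator = 4.1 + 89.76·cos²42.1°·tan23.5° = 4.1 + 89.76·0.5505·0.4348 = 25.586 kPa
Denominator = 89.76·sin42.1°·cos42.1° = 89.76·0.6704·0.7420 = 44.650 kPa
FS = 25.586 / 44.650 = 0.573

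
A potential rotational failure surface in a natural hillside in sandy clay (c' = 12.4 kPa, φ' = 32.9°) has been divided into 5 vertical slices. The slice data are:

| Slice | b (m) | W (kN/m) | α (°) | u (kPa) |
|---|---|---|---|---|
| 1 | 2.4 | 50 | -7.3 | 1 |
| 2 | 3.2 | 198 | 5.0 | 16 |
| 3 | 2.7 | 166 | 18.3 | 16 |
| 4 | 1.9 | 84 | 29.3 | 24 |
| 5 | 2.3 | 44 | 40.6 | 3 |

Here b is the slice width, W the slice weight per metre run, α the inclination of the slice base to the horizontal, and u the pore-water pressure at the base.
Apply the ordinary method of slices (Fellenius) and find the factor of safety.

Ordinary method of slices: FS = Σ[c'·Δl_i + (W_i cosα_i − u_i·Δl_i)·tanφ'] / Σ W_i sinα_i, with Δl_i = b_i / cosα_i.
Slice 1: Δl = 2.4/cos(-7.3°) = 2.420 m; N'_1 = 50·cos(-7.3°) − 1·2.420 = 47.2; c'Δl = 30.00; W sinα = -6.4
Slice 2: Δl = 3.2/cos5.0° = 3.212 m; N'_2 = 198·cos5.0° − 16·3.212 = 145.9; c'Δl = 39.83; W sinα = 17.3
Slice 3: Δl = 2.7/cos18.3° = 2.844 m; N'_3 = 166·cos18.3° − 16·2.844 = 112.1; c'Δl = 35.26; W sinα = 52.1
Slice 4: Δl = 1.9/cos29.3° = 2.179 m; N'_4 = 84·cos29.3° − 24·2.179 = 21.0; c'Δl = 27.02; W sinα = 41.1
Slice 5: Δl = 2.3/cos40.6° = 3.029 m; N'_5 = 44·cos40.6° − 3·3.029 = 24.3; c'Δl = 37.56; W sinα = 28.6
Σc'Δl = 169.7 kN/m; ΣN' = 350.4 kN/m; ΣW sinα = 132.8 kN/m
Resisting = 169.7 + 350.4·tan32.9° = 169.7 + 226.7 = 396.4 kN/m
FS = 396.4 / 132.8 = 2.985

FS = 2.99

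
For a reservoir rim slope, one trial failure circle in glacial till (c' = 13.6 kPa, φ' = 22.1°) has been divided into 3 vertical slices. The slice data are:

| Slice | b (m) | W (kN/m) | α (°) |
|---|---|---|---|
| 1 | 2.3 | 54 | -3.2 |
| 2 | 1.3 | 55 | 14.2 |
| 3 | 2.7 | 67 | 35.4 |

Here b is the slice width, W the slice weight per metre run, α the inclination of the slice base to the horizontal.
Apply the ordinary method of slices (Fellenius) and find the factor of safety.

FS = 3.25

Ordinary method of slices: FS = Σ[c'·Δl_i + (W_i cosα_i)·tanφ'] / Σ W_i sinα_i, with Δl_i = b_i / cosα_i.
Slice 1: Δl = 2.3/cos(-3.2°) = 2.304 m; N'_1 = 54·cos(-3.2°) = 53.9; c'Δl = 31.33; W sinα = -3.0
Slice 2: Δl = 1.3/cos14.2° = 1.341 m; N'_2 = 55·cos14.2° = 53.3; c'Δl = 18.24; W sinα = 13.5
Slice 3: Δl = 2.7/cos35.4° = 3.312 m; N'_3 = 67·cos35.4° = 54.6; c'Δl = 45.05; W sinα = 38.8
Σc'Δl = 94.6 kN/m; ΣN' = 161.8 kN/m; ΣW sinα = 49.3 kN/m
Resisting = 94.6 + 161.8·tan22.1° = 94.6 + 65.7 = 160.3 kN/m
FS = 160.3 / 49.3 = 3.253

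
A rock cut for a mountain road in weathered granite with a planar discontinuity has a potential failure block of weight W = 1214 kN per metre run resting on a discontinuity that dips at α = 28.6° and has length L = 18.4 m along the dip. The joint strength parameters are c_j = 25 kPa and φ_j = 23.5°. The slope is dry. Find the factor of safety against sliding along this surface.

FS = 1.59

Resolving the block weight along and normal to the plane and applying the Mohr–Coulomb strength on the joint:
N' = W cosα = 1214·cos28.6° = 1065.9 kN/m
Driving force T = W sinα = 1214·sin28.6° = 581.1 kN/m
Resisting force R = c_j·L + N'·tanφ_j = 25·18.4 + 1065.9·tan23.5° = 460.0 + 463.5 = 923.5 kN/m
FS = R / T = 923.5 / 581.1 = 1.589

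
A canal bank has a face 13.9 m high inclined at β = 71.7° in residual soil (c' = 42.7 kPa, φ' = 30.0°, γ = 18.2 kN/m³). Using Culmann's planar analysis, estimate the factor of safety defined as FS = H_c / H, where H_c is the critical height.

H_c = (4c'/γ) · sinβ cosφ' / [1 − cos(β − φ')]
    = (4·42.7/18.2) · sin71.7°·cos30.0° / [1 − cos41.7°]
    = 9.385 · 0.8222 / 0.2534 = 30.46 m
FS = H_c / H = 30.46 / 13.9 = 2.191

FS = 2.19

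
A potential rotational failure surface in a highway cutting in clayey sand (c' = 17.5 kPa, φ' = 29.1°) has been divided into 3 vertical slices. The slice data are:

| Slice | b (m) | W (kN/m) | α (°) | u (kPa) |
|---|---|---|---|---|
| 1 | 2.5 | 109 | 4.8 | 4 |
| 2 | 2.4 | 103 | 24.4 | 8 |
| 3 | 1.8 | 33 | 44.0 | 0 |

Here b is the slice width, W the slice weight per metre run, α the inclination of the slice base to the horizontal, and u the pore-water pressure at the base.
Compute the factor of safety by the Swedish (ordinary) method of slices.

FS = 3.25

Ordinary method of slices: FS = Σ[c'·Δl_i + (W_i cosα_i − u_i·Δl_i)·tanφ'] / Σ W_i sinα_i, with Δl_i = b_i / cosα_i.
Slice 1: Δl = 2.5/cos4.8° = 2.509 m; N'_1 = 109·cos4.8° − 4·2.509 = 98.6; c'Δl = 43.90; W sinα = 9.1
Slice 2: Δl = 2.4/cos24.4° = 2.635 m; N'_2 = 103·cos24.4° − 8·2.635 = 72.7; c'Δl = 46.12; W sinα = 42.5
Slice 3: Δl = 1.8/cos44.0° = 2.502 m; N'_3 = 33·cos44.0° − 0·2.502 = 23.7; c'Δl = 43.79; W sinα = 22.9
Σc'Δl = 133.8 kN/m; ΣN' = 195.0 kN/m; ΣW sinα = 74.6 kN/m
Resisting = 133.8 + 195.0·tan29.1° = 133.8 + 108.6 = 242.4 kN/m
FS = 242.4 / 74.6 = 3.249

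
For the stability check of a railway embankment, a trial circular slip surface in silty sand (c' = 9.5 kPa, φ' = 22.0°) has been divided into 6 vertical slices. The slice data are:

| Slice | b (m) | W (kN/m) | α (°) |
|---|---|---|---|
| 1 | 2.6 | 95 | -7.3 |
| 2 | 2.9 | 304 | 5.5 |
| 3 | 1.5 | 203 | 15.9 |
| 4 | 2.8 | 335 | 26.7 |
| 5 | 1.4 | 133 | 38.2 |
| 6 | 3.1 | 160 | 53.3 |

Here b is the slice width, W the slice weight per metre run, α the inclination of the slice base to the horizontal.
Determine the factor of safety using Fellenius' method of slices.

FS = 1.39

Ordinary method of slices: FS = Σ[c'·Δl_i + (W_i cosα_i)·tanφ'] / Σ W_i sinα_i, with Δl_i = b_i / cosα_i.
Slice 1: Δl = 2.6/cos(-7.3°) = 2.621 m; N'_1 = 95·cos(-7.3°) = 94.2; c'Δl = 24.90; W sinα = -12.1
Slice 2: Δl = 2.9/cos5.5° = 2.913 m; N'_2 = 304·cos5.5° = 302.6; c'Δl = 27.68; W sinα = 29.1
Slice 3: Δl = 1.5/cos15.9° = 1.560 m; N'_3 = 203·cos15.9° = 195.2; c'Δl = 14.82; W sinα = 55.6
Slice 4: Δl = 2.8/cos26.7° = 3.134 m; N'_4 = 335·cos26.7° = 299.3; c'Δl = 29.77; W sinα = 150.5
Slice 5: Δl = 1.4/cos38.2° = 1.781 m; N'_5 = 133·cos38.2° = 104.5; c'Δl = 16.92; W sinα = 82.2
Slice 6: Δl = 3.1/cos53.3° = 5.187 m; N'_6 = 160·cos53.3° = 95.6; c'Δl = 49.28; W sinα = 128.3
Σc'Δl = 163.4 kN/m; ΣN' = 1091.5 kN/m; ΣW sinα = 433.7 kN/m
Resisting = 163.4 + 1091.5·tan22.0° = 163.4 + 441.0 = 604.4 kN/m
FS = 604.4 / 433.7 = 1.393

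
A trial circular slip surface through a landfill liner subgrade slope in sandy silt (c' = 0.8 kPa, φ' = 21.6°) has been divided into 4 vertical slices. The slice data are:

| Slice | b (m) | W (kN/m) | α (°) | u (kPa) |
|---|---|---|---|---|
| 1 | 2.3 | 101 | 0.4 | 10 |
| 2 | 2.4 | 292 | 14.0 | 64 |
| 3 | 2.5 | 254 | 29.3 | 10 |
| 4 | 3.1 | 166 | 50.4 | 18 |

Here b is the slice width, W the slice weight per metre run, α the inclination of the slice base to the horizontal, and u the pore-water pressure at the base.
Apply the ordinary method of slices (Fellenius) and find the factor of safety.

Ordinary method of slices: FS = Σ[c'·Δl_i + (W_i cosα_i − u_i·Δl_i)·tanφ'] / Σ W_i sinα_i, with Δl_i = b_i / cosα_i.
Slice 1: Δl = 2.3/cos0.4° = 2.300 m; N'_1 = 101·cos0.4° − 10·2.300 = 78.0; c'Δl = 1.84; W sinα = 0.7
Slice 2: Δl = 2.4/cos14.0° = 2.473 m; N'_2 = 292·cos14.0° − 64·2.473 = 125.0; c'Δl = 1.98; W sinα = 70.6
Slice 3: Δl = 2.5/cos29.3° = 2.867 m; N'_3 = 254·cos29.3° − 10·2.867 = 192.8; c'Δl = 2.29; W sinα = 124.3
Slice 4: Δl = 3.1/cos50.4° = 4.863 m; N'_4 = 166·cos50.4° − 18·4.863 = 18.3; c'Δl = 3.89; W sinα = 127.9
Σc'Δl = 10.0 kN/m; ΣN' = 414.1 kN/m; ΣW sinα = 323.6 kN/m
Resisting = 10.0 + 414.1·tan21.6° = 10.0 + 164.0 = 174.0 kN/m
FS = 174.0 / 323.6 = 0.538

FS = 0.54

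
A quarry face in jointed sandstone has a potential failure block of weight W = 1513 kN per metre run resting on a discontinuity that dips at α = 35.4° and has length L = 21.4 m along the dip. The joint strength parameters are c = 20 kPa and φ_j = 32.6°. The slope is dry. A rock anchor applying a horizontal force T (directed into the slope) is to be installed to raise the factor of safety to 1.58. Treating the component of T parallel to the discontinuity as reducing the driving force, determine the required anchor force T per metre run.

T = 101 kN/m

Resolving forces along and normal to the sliding plane, with the horizontal anchor force T adding T·sinα to the effective normal force and T·cosα acting up the plane against the driving force:
FS = [cL + (W cosα + T sinα) tanφ_j] / [W sinα − T cosα]
Without the anchor: N' = 1233.3 kN/m, driving T_d = 876.5 kN/m, resisting R = 20·21.4 + 1233.3·tan32.6° = 1216.7 kN/m, FS = 1.39.
Setting FS = 1.58 and solving for T:
1.58·(876.5 − T cos35.4°) = 1216.7 + T sin35.4°·tan32.6°
T·(sin35.4°·tan32.6° + 1.58·cos35.4°) = 1.58·876.5 − 1216.7
T·(0.5793·0.6395 + 1.58·0.8151) = 1384.8 − 1216.7 = 168.1
T·1.6584 = 168.1
T = 101.3 kN/m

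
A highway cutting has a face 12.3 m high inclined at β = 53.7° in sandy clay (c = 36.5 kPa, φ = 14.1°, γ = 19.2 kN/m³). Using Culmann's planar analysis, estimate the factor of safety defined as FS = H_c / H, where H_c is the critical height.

FS = 2.11

H_c = (4c/γ) · sinβ cosφ / [1 − cos(β − φ)]
    = (4·36.5/19.2) · sin53.7°·cos14.1° / [1 − cos39.6°]
    = 7.604 · 0.7816 / 0.2295 = 25.90 m
FS = H_c / H = 25.90 / 12.3 = 2.106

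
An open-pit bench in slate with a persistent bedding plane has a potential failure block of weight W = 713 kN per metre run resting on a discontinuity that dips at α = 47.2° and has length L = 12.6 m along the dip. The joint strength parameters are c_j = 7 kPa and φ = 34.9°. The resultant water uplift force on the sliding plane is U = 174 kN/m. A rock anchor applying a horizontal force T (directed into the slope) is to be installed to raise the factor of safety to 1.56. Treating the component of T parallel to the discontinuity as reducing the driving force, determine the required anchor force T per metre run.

Resolving forces along and normal to the sliding plane, with the horizontal anchor force T adding T·sinα to the effective normal force and T·cosα acting up the plane against the driving force:
FS = [c_jL + (W cosα − U + T sinα) tanφ] / [W sinα − T cosα]
Without the anchor: N' = 310.4 kN/m, driving T_d = 523.1 kN/m, resisting R = 7·12.6 + 310.4·tan34.9° = 304.8 kN/m, FS = 0.58.
Setting FS = 1.56 and solving for T:
1.56·(523.1 − T cos47.2°) = 304.8 + T sin47.2°·tan34.9°
T·(sin47.2°·tan34.9° + 1.56·cos47.2°) = 1.56·523.1 − 304.8
T·(0.7337·0.6976 + 1.56·0.6794) = 816.1 − 304.8 = 511.3
T·1.5718 = 511.3
T = 325.3 kN/m

T = 325 kN/m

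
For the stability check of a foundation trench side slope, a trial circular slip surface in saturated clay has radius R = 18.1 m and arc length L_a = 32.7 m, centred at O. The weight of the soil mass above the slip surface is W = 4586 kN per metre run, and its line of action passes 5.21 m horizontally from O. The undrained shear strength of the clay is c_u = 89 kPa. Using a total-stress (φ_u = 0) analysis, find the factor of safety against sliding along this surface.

Taking moments about the centre O, the resisting moment is provided by the undrained shear strength acting along the arc:
M_R = c_u·L_a·R = 89·32.70·18.1 = 52676.4 kN·m/m
M_D = W·d = 4586·5.21 = 23893.1 kN·m/m
FS = M_R / M_D = 52676.4 / 23893.1 = 2.205

FS = 2.20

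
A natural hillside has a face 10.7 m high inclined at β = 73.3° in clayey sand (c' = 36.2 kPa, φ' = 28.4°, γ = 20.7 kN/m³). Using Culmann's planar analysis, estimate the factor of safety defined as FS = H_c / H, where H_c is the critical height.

H_c = (4c'/γ) · sinβ cosφ' / [1 − cos(β − φ')]
    = (4·36.2/20.7) · sin73.3°·cos28.4° / [1 − cos44.9°]
    = 6.995 · 0.8425 / 0.2917 = 20.21 m
FS = H_c / H = 20.21 / 10.7 = 1.889

FS = 1.89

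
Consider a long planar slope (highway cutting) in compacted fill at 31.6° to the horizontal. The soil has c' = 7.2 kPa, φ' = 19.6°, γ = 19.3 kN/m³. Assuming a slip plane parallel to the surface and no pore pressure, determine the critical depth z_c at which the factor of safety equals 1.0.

Setting FS = 1.00 in FS = [c' + γz cos²β tanφ'] / [γz sinβ cosβ] and solving for z:
z = c' / [γ cosβ (FS·sinβ − cosβ·tanφ')]
  = 7.2 / [19.3·cos31.6°·(1.00·sin31.6° − cos31.6°·tan19.6°)]
  = 7.2 / [19.3·0.8517·(1.00·0.5240 − 0.8517·0.3561)]
  = 7.2 / 3.6279 = 1.985 m

z_c = 1.98 m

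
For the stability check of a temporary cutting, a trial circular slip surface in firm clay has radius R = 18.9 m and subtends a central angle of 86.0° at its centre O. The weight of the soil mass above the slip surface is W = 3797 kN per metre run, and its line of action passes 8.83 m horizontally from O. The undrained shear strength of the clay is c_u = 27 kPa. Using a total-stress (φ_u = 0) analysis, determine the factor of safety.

FS = 0.43

Taking moments about the centre O, the resisting moment is provided by the undrained shear strength acting along the arc:
Arc length L_a = R·θ = 18.9·(86.0°·π/180) = 18.9·1.5010 = 28.37 m
M_R = c_u·L_a·R = 27·28.37·18.9 = 14476.5 kN·m/m
M_D = W·d = 3797·8.83 = 33527.5 kN·m/m
FS = M_R / M_D = 14476.5 / 33527.5 = 0.432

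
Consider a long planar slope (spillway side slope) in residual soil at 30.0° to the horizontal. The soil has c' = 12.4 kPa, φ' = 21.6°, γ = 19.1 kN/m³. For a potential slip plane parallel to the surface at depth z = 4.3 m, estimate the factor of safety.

FS = 1.03

For an infinite slope with a slip plane parallel to the surface (no pore pressure): FS = [c' + γz cos²β tanφ'] / [γz sinβ cosβ].
γz = 19.1·4.3 = 82.13 kN/m²
Numerator = 12.4 + 82.13·cos²30.0°·tan21.6° = 12.4 + 82.13·0.7500·0.3959 = 36.788 kPa
Denominator = 82.13·sin30.0°·cos30.0° = 82.13·0.5000·0.8660 = 35.563 kPa
FS = 36.788 / 35.563 = 1.034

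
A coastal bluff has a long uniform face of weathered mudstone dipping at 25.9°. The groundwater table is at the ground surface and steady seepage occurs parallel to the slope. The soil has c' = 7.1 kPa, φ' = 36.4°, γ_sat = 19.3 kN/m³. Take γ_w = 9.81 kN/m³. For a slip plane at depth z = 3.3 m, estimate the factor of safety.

With seepage parallel to the slope and the water table at the surface, the effective normal stress on the slip plane uses the buoyant unit weight γ' = γ_sat − γ_w while the driving shear stress uses γ_sat:
FS = [c' + γ' z cos²β tanφ'] / [γ_sat z sinβ cosβ]
γ' = 19.3 − 9.81 = 9.49 kN/m³
Numerator = 7.1 + 9.49·3.3·cos²25.9°·tan36.4° = 7.1 + 9.49·3.3·0.8092·0.7373 = 25.784 kPa
Denominator = 19.3·3.3·sin25.9°·cos25.9° = 19.3·3.3·0.4368·0.8996 = 25.026 kPa
FS = 25.784 / 25.026 = 1.030

FS = 1.03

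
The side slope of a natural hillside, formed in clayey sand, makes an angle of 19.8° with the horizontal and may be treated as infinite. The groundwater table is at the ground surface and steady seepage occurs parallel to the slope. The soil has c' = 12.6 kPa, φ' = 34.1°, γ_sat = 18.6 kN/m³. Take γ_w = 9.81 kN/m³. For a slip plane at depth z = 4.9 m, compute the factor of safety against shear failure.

With seepage parallel to the slope and the water table at the surface, the effective normal stress on the slip plane uses the buoyant unit weight γ' = γ_sat − γ_w while the driving shear stress uses γ_sat:
FS = [c' + γ' z cos²β tanφ'] / [γ_sat z sinβ cosβ]
γ' = 18.6 − 9.81 = 8.79 kN/m³
Numerator = 12.6 + 8.79·4.9·cos²19.8°·tan34.1° = 12.6 + 8.79·4.9·0.8853·0.6771 = 38.415 kPa
Denominator = 18.6·4.9·sin19.8°·cos19.8° = 18.6·4.9·0.3387·0.9409 = 29.047 kPa
FS = 38.415 / 29.047 = 1.322

FS = 1.32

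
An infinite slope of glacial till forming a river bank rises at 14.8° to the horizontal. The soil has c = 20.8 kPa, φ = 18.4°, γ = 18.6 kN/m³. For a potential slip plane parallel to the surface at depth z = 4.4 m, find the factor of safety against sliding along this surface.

For an infinite slope with a slip plane parallel to the surface (no pore pressure): FS = [c + γz cos²β tanφ] / [γz sinβ cosβ].
γz = 18.6·4.4 = 81.84 kN/m²
Numerator = 20.8 + 81.84·cos²14.8°·tan18.4° = 20.8 + 81.84·0.9347·0.3327 = 46.248 kPa
Denominator = 81.84·sin14.8°·cos14.8° = 81.84·0.2554·0.9668 = 20.212 kPa
FS = 46.248 / 20.212 = 2.288

FS = 2.29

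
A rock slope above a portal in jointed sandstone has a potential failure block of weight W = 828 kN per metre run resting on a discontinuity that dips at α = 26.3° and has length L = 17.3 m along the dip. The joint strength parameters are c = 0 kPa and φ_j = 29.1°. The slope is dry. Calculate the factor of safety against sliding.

Resolving the block weight along and normal to the plane and applying the Mohr–Coulomb strength on the joint:
N' = W cosα = 828·cos26.3° = 742.3 kN/m
Driving force T = W sinα = 828·sin26.3° = 366.9 kN/m
Resisting force R = c·L + N'·tanφ_j = 0·17.3 + 742.3·tan29.1° = 0.0 + 413.2 = 413.2 kN/m
FS = R / T = 413.2 / 366.9 = 1.126

FS = 1.13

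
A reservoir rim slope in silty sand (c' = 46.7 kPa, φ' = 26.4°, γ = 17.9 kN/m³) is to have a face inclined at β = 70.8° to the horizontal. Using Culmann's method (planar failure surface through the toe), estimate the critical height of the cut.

Culmann's analysis gives the critical failure plane at α_cr = (β + φ')/2 = (70.8 + 26.4)/2 = 48.6°, and the critical height
H_c = (4c'/γ) · sinβ cosφ' / [1 − cos(β − φ')]
    = (4·46.7/17.9) · sin70.8°·cos26.4° / [1 − cos(44.4°)]
    = 10.436 · 0.9444·0.8957 / [1 − 0.7145]
    = 10.436 · 0.8459 / 0.2855
    = 30.92 m

H_c = 30.92 m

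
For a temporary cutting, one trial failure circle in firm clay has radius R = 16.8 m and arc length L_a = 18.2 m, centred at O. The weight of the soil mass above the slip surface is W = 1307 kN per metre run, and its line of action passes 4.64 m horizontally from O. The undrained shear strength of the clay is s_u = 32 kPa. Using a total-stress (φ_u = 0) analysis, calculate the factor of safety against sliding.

Taking moments about the centre O, the resisting moment is provided by the undrained shear strength acting along the arc:
M_R = s_u·L_a·R = 32·18.20·16.8 = 9784.3 kN·m/m
M_D = W·d = 1307·4.64 = 6064.5 kN·m/m
FS = M_R / M_D = 9784.3 / 6064.5 = 1.613

FS = 1.61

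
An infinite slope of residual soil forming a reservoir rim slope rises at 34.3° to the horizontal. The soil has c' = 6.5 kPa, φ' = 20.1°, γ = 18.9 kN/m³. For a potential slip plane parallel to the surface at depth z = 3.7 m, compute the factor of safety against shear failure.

FS = 0.74

For an infinite slope with a slip plane parallel to the surface (no pore pressure): FS = [c' + γz cos²β tanφ'] / [γz sinβ cosβ].
γz = 18.9·3.7 = 69.93 kN/m²
Numerator = 6.5 + 69.93·cos²34.3°·tan20.1° = 6.5 + 69.93·0.6824·0.3659 = 23.964 kPa
Denominator = 69.93·sin34.3°·cos34.3° = 69.93·0.5635·0.8261 = 32.554 kPa
FS = 23.964 / 32.554 = 0.736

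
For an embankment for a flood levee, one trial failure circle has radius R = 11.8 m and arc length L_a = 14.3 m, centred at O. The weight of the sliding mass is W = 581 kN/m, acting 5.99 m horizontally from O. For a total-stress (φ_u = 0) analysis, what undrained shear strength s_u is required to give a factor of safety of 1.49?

s_u = 30.7 kPa

FS = s_u·L_a·R / (W·d), so s_u = FS·W·d / (L_a·R).
s_u = 1.49·581·5.99 / (14.30·11.8) = 5185.5 / 168.74 = 30.73 kPa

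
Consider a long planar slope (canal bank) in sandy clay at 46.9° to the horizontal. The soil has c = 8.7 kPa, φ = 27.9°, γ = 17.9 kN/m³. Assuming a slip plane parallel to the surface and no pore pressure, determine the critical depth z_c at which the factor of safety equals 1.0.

z_c = 1.93 m

Setting FS = 1.00 in FS = [c + γz cos²β tanφ] / [γz sinβ cosβ] and solving for z:
z = c / [γ cosβ (FS·sinβ − cosβ·tanφ)]
  = 8.7 / [17.9·cos46.9°·(1.00·sin46.9° − cos46.9°·tan27.9°)]
  = 8.7 / [17.9·0.6833·(1.00·0.7302 − 0.6833·0.5295)]
  = 8.7 / 4.5056 = 1.931 m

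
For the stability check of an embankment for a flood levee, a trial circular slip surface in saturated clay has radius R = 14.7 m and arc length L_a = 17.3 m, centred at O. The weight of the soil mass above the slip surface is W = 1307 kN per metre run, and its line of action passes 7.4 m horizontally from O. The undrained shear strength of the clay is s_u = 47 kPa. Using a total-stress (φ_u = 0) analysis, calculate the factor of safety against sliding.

FS = 1.24

Taking moments about the centre O, the resisting moment is provided by the undrained shear strength acting along the arc:
M_R = s_u·L_a·R = 47·17.30·14.7 = 11952.6 kN·m/m
M_D = W·d = 1307·7.4 = 9671.8 kN·m/m
FS = M_R / M_D = 11952.6 / 9671.8 = 1.236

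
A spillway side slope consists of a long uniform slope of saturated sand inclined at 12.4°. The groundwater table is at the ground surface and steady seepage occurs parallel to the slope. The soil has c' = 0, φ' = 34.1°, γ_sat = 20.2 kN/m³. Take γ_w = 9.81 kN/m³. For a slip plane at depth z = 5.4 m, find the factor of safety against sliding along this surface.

With seepage parallel to the slope and the water table at the surface, the effective normal stress on the slip plane uses the buoyant unit weight γ' = γ_sat − γ_w while the driving shear stress uses γ_sat:
FS = [c' + γ' z cos²β tanφ'] / [γ_sat z sinβ cosβ]
(For c' = 0 this reduces to FS = (γ'/γ_sat)·tanφ'/tanβ.)
γ' = 20.2 − 9.81 = 10.39 kN/m³
Numerator = 0.0 + 10.39·5.4·cos²12.4°·tan34.1° = 0.0 + 10.39·5.4·0.9539·0.6771 = 36.235 kPa
Denominator = 20.2·5.4·sin12.4°·cos12.4° = 20.2·5.4·0.2147·0.9767 = 22.877 kPa
FS = 36.235 / 22.877 = 1.584

FS = 1.58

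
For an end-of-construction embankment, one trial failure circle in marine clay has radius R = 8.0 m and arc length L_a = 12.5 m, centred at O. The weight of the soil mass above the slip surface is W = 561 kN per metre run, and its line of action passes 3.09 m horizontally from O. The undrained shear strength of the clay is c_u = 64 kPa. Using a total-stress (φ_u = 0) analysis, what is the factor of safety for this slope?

FS = 3.69

Taking moments about the centre O, the resisting moment is provided by the undrained shear strength acting along the arc:
M_R = c_u·L_a·R = 64·12.50·8.0 = 6400.0 kN·m/m
M_D = W·d = 561·3.09 = 1733.5 kN·m/m
FS = M_R / M_D = 6400.0 / 1733.5 = 3.692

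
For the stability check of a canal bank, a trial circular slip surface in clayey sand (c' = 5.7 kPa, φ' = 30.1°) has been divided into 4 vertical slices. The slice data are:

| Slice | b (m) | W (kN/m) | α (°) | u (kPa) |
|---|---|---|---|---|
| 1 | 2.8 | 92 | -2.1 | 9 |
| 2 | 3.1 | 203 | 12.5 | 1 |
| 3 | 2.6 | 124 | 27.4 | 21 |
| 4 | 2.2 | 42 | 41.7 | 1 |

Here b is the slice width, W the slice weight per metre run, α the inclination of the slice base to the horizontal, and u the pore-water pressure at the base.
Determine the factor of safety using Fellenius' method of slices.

Ordinary method of slices: FS = Σ[c'·Δl_i + (W_i cosα_i − u_i·Δl_i)·tanφ'] / Σ W_i sinα_i, with Δl_i = b_i / cosα_i.
Slice 1: Δl = 2.8/cos(-2.1°) = 2.802 m; N'_1 = 92·cos(-2.1°) − 9·2.802 = 66.7; c'Δl = 15.97; W sinα = -3.4
Slice 2: Δl = 3.1/cos12.5° = 3.175 m; N'_2 = 203·cos12.5° − 1·3.175 = 195.0; c'Δl = 18.10; W sinα = 43.9
Slice 3: Δl = 2.6/cos27.4° = 2.929 m; N'_3 = 124·cos27.4° − 21·2.929 = 48.6; c'Δl = 16.69; W sinα = 57.1
Slice 4: Δl = 2.2/cos41.7° = 2.947 m; N'_4 = 42·cos41.7° − 1·2.947 = 28.4; c'Δl = 16.80; W sinα = 27.9
Σc'Δl = 67.6 kN/m; ΣN' = 338.7 kN/m; ΣW sinα = 125.6 kN/m
Resisting = 67.6 + 338.7·tan30.1° = 67.6 + 196.4 = 263.9 kN/m
FS = 263.9 / 125.6 = 2.102

FS = 2.10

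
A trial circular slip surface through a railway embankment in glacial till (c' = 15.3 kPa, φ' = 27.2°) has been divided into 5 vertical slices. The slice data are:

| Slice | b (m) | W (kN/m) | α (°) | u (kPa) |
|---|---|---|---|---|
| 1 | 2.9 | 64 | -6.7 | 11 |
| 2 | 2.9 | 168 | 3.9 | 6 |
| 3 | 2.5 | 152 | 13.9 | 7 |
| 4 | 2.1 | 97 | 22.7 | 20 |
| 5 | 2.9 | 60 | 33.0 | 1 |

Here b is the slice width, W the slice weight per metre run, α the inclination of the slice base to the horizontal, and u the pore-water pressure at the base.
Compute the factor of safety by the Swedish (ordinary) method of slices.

FS = 3.82

Ordinary method of slices: FS = Σ[c'·Δl_i + (W_i cosα_i − u_i·Δl_i)·tanφ'] / Σ W_i sinα_i, with Δl_i = b_i / cosα_i.
Slice 1: Δl = 2.9/cos(-6.7°) = 2.920 m; N'_1 = 64·cos(-6.7°) − 11·2.920 = 31.4; c'Δl = 44.68; W sinα = -7.5
Slice 2: Δl = 2.9/cos3.9° = 2.907 m; N'_2 = 168·cos3.9° − 6·2.907 = 150.2; c'Δl = 44.47; W sinα = 11.4
Slice 3: Δl = 2.5/cos13.9° = 2.575 m; N'_3 = 152·cos13.9° − 7·2.575 = 129.5; c'Δl = 39.40; W sinα = 36.5
Slice 4: Δl = 2.1/cos22.7° = 2.276 m; N'_4 = 97·cos22.7° − 20·2.276 = 44.0; c'Δl = 34.83; W sinα = 37.4
Slice 5: Δl = 2.9/cos33.0° = 3.458 m; N'_5 = 60·cos33.0° − 1·3.458 = 46.9; c'Δl = 52.91; W sinα = 32.7
Σc'Δl = 216.3 kN/m; ΣN' = 402.0 kN/m; ΣW sinα = 110.6 kN/m
Resisting = 216.3 + 402.0·tan27.2° = 216.3 + 206.6 = 422.9 kN/m
FS = 422.9 / 110.6 = 3.824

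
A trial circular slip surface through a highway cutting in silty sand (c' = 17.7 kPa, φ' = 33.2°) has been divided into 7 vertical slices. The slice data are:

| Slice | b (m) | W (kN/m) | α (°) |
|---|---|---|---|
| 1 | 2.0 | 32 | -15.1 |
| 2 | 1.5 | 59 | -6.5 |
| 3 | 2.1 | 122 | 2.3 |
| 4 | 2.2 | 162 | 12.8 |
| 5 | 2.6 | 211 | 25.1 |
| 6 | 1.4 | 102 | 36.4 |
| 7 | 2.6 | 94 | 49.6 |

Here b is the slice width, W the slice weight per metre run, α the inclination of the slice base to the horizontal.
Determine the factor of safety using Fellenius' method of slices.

Ordinary method of slices: FS = Σ[c'·Δl_i + (W_i cosα_i)·tanφ'] / Σ W_i sinα_i, with Δl_i = b_i / cosα_i.
Slice 1: Δl = 2.0/cos(-15.1°) = 2.072 m; N'_1 = 32·cos(-15.1°) = 30.9; c'Δl = 36.67; W sinα = -8.3
Slice 2: Δl = 1.5/cos(-6.5°) = 1.510 m; N'_2 = 59·cos(-6.5°) = 58.6; c'Δl = 26.72; W sinα = -6.7
Slice 3: Δl = 2.1/cos2.3° = 2.102 m; N'_3 = 122·cos2.3° = 121.9; c'Δl = 37.20; W sinα = 4.9
Slice 4: Δl = 2.2/cos12.8° = 2.256 m; N'_4 = 162·cos12.8° = 158.0; c'Δl = 39.93; W sinα = 35.9
Slice 5: Δl = 2.6/cos25.1° = 2.871 m; N'_5 = 211·cos25.1° = 191.1; c'Δl = 50.82; W sinα = 89.5
Slice 6: Δl = 1.4/cos36.4° = 1.739 m; N'_6 = 102·cos36.4° = 82.1; c'Δl = 30.79; W sinα = 60.5
Slice 7: Δl = 2.6/cos49.6° = 4.012 m; N'_7 = 94·cos49.6° = 60.9; c'Δl = 71.01; W sinα = 71.6
Σc'Δl = 293.1 kN/m; ΣN' = 703.5 kN/m; ΣW sinα = 247.4 kN/m
Resisting = 293.1 + 703.5·tan33.2° = 293.1 + 460.4 = 753.5 kN/m
FS = 753.5 / 247.4 = 3.046

FS = 3.05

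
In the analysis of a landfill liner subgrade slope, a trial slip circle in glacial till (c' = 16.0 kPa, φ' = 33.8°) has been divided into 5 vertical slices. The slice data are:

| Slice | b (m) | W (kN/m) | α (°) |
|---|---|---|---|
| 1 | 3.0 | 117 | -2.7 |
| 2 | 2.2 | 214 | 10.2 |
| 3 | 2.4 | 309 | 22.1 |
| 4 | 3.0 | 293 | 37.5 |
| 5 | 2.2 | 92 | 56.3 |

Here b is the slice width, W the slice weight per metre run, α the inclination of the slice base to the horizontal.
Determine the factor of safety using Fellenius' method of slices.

Ordinary method of slices: FS = Σ[c'·Δl_i + (W_i cosα_i)·tanφ'] / Σ W_i sinα_i, with Δl_i = b_i / cosα_i.
Slice 1: Δl = 3.0/cos(-2.7°) = 3.003 m; N'_1 = 117·cos(-2.7°) = 116.9; c'Δl = 48.05; W sinα = -5.5
Slice 2: Δl = 2.2/cos10.2° = 2.235 m; N'_2 = 214·cos10.2° = 210.6; c'Δl = 35.77; W sinα = 37.9
Slice 3: Δl = 2.4/cos22.1° = 2.590 m; N'_3 = 309·cos22.1° = 286.3; c'Δl = 41.45; W sinα = 116.3
Slice 4: Δl = 3.0/cos37.5° = 3.781 m; N'_4 = 293·cos37.5° = 232.5; c'Δl = 60.50; W sinα = 178.4
Slice 5: Δl = 2.2/cos56.3° = 3.965 m; N'_5 = 92·cos56.3° = 51.0; c'Δl = 63.44; W sinα = 76.5
Σc'Δl = 249.2 kN/m; ΣN' = 897.3 kN/m; ΣW sinα = 403.5 kN/m
Resisting = 249.2 + 897.3·tan33.8° = 249.2 + 600.7 = 849.9 kN/m
FS = 849.9 / 403.5 = 2.106

FS = 2.11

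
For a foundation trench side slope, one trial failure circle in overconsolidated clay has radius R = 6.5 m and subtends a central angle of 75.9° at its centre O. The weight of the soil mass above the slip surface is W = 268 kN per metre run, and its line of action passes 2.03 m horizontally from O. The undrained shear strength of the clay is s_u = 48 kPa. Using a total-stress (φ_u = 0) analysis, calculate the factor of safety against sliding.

Taking moments about the centre O, the resisting moment is provided by the undrained shear strength acting along the arc:
Arc length L_a = R·θ = 6.5·(75.9°·π/180) = 6.5·1.3247 = 8.61 m
M_R = s_u·L_a·R = 48·8.61·6.5 = 2686.5 kN·m/m
M_D = W·d = 268·2.03 = 544.0 kN·m/m
FS = M_R / M_D = 2686.5 / 544.0 = 4.938

FS = 4.94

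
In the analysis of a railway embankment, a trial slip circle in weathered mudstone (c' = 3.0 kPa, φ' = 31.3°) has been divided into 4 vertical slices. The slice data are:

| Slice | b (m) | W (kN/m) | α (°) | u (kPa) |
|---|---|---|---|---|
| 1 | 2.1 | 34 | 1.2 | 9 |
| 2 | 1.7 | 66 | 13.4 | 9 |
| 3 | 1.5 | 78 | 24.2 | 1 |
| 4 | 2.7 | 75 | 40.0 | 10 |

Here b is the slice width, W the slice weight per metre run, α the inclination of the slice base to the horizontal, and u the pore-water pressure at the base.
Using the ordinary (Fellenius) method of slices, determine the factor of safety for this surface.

Ordinary method of slices: FS = Σ[c'·Δl_i + (W_i cosα_i − u_i·Δl_i)·tanφ'] / Σ W_i sinα_i, with Δl_i = b_i / cosα_i.
Slice 1: Δl = 2.1/cos1.2° = 2.100 m; N'_1 = 34·cos1.2° − 9·2.100 = 15.1; c'Δl = 6.30; W sinα = 0.7
Slice 2: Δl = 1.7/cos13.4° = 1.748 m; N'_2 = 66·cos13.4° − 9·1.748 = 48.5; c'Δl = 5.24; W sinα = 15.3
Slice 3: Δl = 1.5/cos24.2° = 1.645 m; N'_3 = 78·cos24.2° − 1·1.645 = 69.5; c'Δl = 4.93; W sinα = 32.0
Slice 4: Δl = 2.7/cos40.0° = 3.525 m; N'_4 = 75·cos40.0° − 10·3.525 = 22.2; c'Δl = 10.57; W sinα = 48.2
Σc'Δl = 27.1 kN/m; ΣN' = 155.3 kN/m; ΣW sinα = 96.2 kN/m
Resisting = 27.1 + 155.3·tan31.3° = 27.1 + 94.4 = 121.5 kN/m
FS = 121.5 / 96.2 = 1.263

FS = 1.26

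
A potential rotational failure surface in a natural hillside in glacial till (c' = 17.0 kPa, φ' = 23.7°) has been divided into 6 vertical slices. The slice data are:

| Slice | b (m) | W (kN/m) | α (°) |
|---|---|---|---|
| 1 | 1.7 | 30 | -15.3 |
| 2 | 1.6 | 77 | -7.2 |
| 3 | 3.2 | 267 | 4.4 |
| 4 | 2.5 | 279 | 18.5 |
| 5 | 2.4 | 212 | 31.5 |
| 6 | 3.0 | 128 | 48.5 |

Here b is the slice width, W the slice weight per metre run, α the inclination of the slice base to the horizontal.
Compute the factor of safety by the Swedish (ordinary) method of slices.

FS = 2.27

Ordinary method of slices: FS = Σ[c'·Δl_i + (W_i cosα_i)·tanφ'] / Σ W_i sinα_i, with Δl_i = b_i / cosα_i.
Slice 1: Δl = 1.7/cos(-15.3°) = 1.762 m; N'_1 = 30·cos(-15.3°) = 28.9; c'Δl = 29.96; W sinα = -7.9
Slice 2: Δl = 1.6/cos(-7.2°) = 1.613 m; N'_2 = 77·cos(-7.2°) = 76.4; c'Δl = 27.42; W sinα = -9.7
Slice 3: Δl = 3.2/cos4.4° = 3.209 m; N'_3 = 267·cos4.4° = 266.2; c'Δl = 54.56; W sinα = 20.5
Slice 4: Δl = 2.5/cos18.5° = 2.636 m; N'_4 = 279·cos18.5° = 264.6; c'Δl = 44.82; W sinα = 88.5
Slice 5: Δl = 2.4/cos31.5° = 2.815 m; N'_5 = 212·cos31.5° = 180.8; c'Δl = 47.85; W sinα = 110.8
Slice 6: Δl = 3.0/cos48.5° = 4.527 m; N'_6 = 128·cos48.5° = 84.8; c'Δl = 76.97; W sinα = 95.9
Σc'Δl = 281.6 kN/m; ΣN' = 901.7 kN/m; ΣW sinα = 298.1 kN/m
Resisting = 281.6 + 901.7·tan23.7° = 281.6 + 395.8 = 677.4 kN/m
FS = 677.4 / 298.1 = 2.273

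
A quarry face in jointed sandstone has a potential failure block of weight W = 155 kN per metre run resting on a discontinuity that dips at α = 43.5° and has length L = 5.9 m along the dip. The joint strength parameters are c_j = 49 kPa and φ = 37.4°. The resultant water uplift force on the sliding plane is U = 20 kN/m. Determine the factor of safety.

Resolving the block weight along and normal to the plane and applying the Mohr–Coulomb strength on the joint:
N' = W cosα − U = 155·cos43.5° − 20 = 92.4 kN/m
Driving force T = W sinα = 155·sin43.5° = 106.7 kN/m
Resisting force R = c_j·L + N'·tanφ = 49·5.9 + 92.4·tan37.4° = 289.1 + 70.7 = 359.8 kN/m
FS = R / T = 359.8 / 106.7 = 3.372

FS = 3.37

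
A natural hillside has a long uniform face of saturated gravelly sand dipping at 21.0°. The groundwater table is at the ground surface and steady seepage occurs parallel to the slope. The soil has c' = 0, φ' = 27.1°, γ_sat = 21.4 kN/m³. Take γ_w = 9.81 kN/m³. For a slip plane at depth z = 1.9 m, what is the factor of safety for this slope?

FS = 0.72

With seepage parallel to the slope and the water table at the surface, the effective normal stress on the slip plane uses the buoyant unit weight γ' = γ_sat − γ_w while the driving shear stress uses γ_sat:
FS = [c' + γ' z cos²β tanφ'] / [γ_sat z sinβ cosβ]
(For c' = 0 this reduces to FS = (γ'/γ_sat)·tanφ'/tanβ.)
γ' = 21.4 − 9.81 = 11.59 kN/m³
Numerator = 0.0 + 11.59·1.9·cos²21.0°·tan27.1° = 0.0 + 11.59·1.9·0.8716·0.5117 = 9.822 kPa
Denominator = 21.4·1.9·sin21.0°·cos21.0° = 21.4·1.9·0.3584·0.9336 = 13.603 kPa
FS = 9.822 / 13.603 = 0.722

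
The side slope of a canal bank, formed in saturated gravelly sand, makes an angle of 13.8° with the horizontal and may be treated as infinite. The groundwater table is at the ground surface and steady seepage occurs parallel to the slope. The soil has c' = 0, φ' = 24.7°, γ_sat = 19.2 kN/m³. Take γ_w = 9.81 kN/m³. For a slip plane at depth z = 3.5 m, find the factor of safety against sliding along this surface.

FS = 0.92

With seepage parallel to the slope and the water table at the surface, the effective normal stress on the slip plane uses the buoyant unit weight γ' = γ_sat − γ_w while the driving shear stress uses γ_sat:
FS = [c' + γ' z cos²β tanφ'] / [γ_sat z sinβ cosβ]
(For c' = 0 this reduces to FS = (γ'/γ_sat)·tanφ'/tanβ.)
γ' = 19.2 − 9.81 = 9.39 kN/m³
Numerator = 0.0 + 9.39·3.5·cos²13.8°·tan24.7° = 0.0 + 9.39·3.5·0.9431·0.4599 = 14.256 kPa
Denominator = 19.2·3.5·sin13.8°·cos13.8° = 19.2·3.5·0.2385·0.9711 = 15.567 kPa
FS = 14.256 / 15.567 = 0.916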